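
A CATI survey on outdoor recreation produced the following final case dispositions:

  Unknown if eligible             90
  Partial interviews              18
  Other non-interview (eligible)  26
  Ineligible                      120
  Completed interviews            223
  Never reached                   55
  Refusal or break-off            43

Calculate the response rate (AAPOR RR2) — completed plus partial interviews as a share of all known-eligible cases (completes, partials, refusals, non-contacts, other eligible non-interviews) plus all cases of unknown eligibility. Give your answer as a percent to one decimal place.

Top = 223 + 18 = 241
Denominator = 223 + 18 + 43 + 55 + 26 + 90 = 455
RR2 = 241 / 455 = 0.5297

53.0%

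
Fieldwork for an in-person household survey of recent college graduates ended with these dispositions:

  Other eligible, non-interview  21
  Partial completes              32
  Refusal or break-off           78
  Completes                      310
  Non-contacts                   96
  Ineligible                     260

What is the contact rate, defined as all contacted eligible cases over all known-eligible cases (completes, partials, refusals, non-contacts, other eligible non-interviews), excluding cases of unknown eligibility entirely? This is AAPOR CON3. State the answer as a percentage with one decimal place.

82.1%

Num → 310 + 32 + 78 + 21 = 441
Denom → 310 + 32 + 78 + 96 + 21 = 537
CON3 = 441 / 537 = 0.8212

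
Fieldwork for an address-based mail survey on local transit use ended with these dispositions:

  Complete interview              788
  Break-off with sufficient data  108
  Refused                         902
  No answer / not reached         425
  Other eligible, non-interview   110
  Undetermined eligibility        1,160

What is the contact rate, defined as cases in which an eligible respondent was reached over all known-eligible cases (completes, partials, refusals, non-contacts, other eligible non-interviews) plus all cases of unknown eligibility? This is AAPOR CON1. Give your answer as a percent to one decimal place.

Num = 788 + 108 + 902 + 110 = 1908
Denom = 788 + 108 + 902 + 425 + 110 + 1160 = 3493
CON1 = 1908 / 3493 = 0.5462

54.6%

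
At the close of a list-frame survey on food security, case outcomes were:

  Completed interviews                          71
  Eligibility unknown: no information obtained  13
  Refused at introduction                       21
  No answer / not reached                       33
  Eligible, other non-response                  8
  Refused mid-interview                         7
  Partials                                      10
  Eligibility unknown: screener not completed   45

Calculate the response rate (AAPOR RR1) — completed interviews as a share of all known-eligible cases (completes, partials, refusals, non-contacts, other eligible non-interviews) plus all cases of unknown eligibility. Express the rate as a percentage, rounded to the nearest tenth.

Refused = 21 + 7 = 28
Unknown eligibility = 45 + 13 = 58
Num → 71
Denominator → 71 + 10 + 28 + 33 + 8 + 58 = 208
RR1 = 71 / 208 = 0.3413

34.1%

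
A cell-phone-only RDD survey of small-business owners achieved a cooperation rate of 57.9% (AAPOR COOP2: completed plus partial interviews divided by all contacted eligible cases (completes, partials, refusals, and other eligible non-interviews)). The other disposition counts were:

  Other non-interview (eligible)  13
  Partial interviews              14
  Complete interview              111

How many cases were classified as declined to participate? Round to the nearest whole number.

78

Numerator = 111 + 14 = 125
COOP2 = 125 / D = 0.579
D = 125 / 0.579 = 215.9
Rest of base = 138
declined to participate = 215.9 − 138 ≈ 78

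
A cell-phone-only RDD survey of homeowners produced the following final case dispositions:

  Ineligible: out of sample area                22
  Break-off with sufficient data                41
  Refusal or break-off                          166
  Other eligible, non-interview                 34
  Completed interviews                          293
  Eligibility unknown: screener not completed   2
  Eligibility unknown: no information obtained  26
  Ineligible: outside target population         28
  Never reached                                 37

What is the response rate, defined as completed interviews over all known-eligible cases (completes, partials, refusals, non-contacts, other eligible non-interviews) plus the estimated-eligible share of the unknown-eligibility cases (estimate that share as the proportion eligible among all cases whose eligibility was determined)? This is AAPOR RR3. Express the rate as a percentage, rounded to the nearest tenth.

49.1%

Unknown eligibility = 2 + 26 = 28
Ineligible = 28 + 22 = 50
Numerator = 293
Known eligible = 293 + 41 + 166 + 37 + 34 = 571
e = 571 / (571 + 50) = 571 / 621 = 0.9195
e × U = 0.9195 × 28 = 25.75
Base = 571 + 25.75 = 596.75
RR3 = 293 / 596.75 = 0.4910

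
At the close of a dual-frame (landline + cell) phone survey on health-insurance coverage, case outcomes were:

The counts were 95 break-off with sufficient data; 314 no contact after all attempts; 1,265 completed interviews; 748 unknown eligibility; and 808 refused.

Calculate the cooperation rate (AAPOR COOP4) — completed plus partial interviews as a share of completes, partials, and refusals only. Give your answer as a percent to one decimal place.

Num = 1265 + 95 = 1360
Base = 1265 + 95 + 808 = 2168
COOP4 = 1360 / 2168 = 0.6273

62.7%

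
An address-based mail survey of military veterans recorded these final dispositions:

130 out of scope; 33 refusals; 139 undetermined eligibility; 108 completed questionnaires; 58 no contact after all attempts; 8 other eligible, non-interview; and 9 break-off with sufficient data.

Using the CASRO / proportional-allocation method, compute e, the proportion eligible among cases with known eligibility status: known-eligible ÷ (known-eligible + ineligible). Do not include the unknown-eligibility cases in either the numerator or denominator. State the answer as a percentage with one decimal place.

62.4%

Known eligible: 108 + 9 + 33 + 58 + 8 = 216
e = 216 / (216 + 130) = 216 / 346 = 0.6243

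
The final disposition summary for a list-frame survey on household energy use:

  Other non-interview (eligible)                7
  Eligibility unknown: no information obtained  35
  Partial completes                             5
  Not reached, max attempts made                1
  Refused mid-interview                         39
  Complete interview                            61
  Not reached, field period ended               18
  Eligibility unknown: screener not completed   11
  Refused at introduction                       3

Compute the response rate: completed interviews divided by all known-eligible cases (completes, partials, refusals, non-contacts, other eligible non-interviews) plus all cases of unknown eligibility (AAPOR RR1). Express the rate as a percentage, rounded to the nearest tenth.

Refused = 3 + 39 = 42
No answer / not reached = 18 + 1 = 19
Undetermined eligibility = 11 + 35 = 46
Top: 61
Denominator: 61 + 5 + 42 + 19 + 7 + 46 = 180
RR1 = 61 / 180 = 0.3389

33.9%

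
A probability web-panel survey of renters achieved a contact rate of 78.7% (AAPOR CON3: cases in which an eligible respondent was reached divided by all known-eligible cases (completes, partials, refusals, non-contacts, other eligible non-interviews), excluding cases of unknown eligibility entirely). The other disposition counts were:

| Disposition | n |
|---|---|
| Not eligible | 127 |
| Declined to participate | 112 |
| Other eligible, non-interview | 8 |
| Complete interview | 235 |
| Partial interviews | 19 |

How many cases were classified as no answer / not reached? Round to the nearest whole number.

Top → 235 + 19 + 112 + 8 = 374
CON3 = 374 / D = 0.787
D = 374 / 0.787 = 475.2
Remaining denominator categories sum to 374
no answer / not reached = 475.2 − 374 ≈ 101

101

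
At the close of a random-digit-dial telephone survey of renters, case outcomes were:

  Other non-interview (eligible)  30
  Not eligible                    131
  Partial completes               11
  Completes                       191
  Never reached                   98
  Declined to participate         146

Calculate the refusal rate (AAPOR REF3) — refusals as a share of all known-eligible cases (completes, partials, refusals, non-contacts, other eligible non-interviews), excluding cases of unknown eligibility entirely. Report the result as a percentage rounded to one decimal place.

Top = 146
Base = 191 + 11 + 146 + 98 + 30 = 476
REF3 = 146 / 476 = 0.3067

30.7%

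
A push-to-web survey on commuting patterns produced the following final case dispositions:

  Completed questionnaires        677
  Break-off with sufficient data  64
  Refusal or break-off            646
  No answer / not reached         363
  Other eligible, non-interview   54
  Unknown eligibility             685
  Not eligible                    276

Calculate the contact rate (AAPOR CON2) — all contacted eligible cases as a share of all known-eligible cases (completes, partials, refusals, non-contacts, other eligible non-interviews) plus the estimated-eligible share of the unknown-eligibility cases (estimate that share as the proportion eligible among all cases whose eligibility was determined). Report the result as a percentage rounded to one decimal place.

Numerator = 677 + 64 + 646 + 54 = 1441
Known eligible = 677 + 64 + 646 + 363 + 54 = 1804
e = 1804 / (1804 + 276) = 1804 / 2080 = 0.8673
Estimated eligible among unknowns = 0.8673 × 685 = 594.10
Denominator = 1804 + 594.10 = 2398.10
CON2 = 1441 / 2398.10 = 0.6009

60.1%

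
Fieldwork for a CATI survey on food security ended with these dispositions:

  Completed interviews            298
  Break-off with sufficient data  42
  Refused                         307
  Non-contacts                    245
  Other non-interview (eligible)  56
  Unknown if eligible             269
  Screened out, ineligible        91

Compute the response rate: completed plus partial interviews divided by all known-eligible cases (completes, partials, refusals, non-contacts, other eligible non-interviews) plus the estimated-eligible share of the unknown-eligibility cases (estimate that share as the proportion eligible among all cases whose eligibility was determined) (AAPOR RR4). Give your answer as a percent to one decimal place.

Numerator → 298 + 42 = 340
Known eligible → 298 + 42 + 307 + 245 + 56 = 948
e = 948 / (948 + 91) = 948 / 1039 = 0.9124
e × U → 0.9124 × 269 = 245.44
Base → 948 + 245.44 = 1193.44
RR4 = 340 / 1193.44 = 0.2849

28.5%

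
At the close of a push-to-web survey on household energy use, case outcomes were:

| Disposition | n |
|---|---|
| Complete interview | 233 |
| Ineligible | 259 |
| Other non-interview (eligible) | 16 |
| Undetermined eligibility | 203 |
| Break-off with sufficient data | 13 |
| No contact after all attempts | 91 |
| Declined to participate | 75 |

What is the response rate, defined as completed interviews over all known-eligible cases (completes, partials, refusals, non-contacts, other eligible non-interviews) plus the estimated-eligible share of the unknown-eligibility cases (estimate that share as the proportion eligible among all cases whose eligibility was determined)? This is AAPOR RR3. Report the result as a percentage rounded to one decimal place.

Num: 233
Eligible (known): 233 + 13 + 75 + 91 + 16 = 428
e = 428 / (428 + 259) = 428 / 687 = 0.6230
Estimated eligible among unknowns: 0.6230 × 203 = 126.47
Denominator: 428 + 126.47 = 554.47
RR3 = 233 / 554.47 = 0.4202

42.0%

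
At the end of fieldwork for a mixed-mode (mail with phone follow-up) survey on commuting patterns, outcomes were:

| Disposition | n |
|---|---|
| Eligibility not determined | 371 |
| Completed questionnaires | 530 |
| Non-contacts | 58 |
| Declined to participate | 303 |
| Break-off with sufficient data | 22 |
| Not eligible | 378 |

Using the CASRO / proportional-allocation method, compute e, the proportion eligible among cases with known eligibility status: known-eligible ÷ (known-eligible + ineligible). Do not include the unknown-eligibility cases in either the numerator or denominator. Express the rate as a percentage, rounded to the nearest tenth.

70.7%

Known eligible = 530 + 22 + 303 + 58 = 913
e = 913 / (913 + 378) = 913 / 1291 = 0.7072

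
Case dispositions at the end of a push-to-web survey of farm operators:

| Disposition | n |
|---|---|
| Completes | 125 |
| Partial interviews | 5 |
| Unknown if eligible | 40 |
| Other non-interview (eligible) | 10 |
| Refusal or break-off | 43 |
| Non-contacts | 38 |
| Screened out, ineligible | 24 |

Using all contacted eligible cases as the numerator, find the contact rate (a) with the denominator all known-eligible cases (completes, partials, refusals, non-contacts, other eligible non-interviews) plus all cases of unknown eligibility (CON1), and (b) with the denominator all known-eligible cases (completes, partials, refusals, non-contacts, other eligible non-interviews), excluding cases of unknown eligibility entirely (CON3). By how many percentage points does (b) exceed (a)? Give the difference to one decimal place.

12.7

Numerator → 125 + 5 + 43 + 10 = 183
Denom → 125 + 5 + 43 + 38 + 10 + 40 = 261
CON1 = 183 / 261 = 0.7011
Denom → 125 + 5 + 43 + 38 + 10 = 221
CON3 = 183 / 221 = 0.8281
Difference = 82.81 − 70.11 = 12.70 percentage points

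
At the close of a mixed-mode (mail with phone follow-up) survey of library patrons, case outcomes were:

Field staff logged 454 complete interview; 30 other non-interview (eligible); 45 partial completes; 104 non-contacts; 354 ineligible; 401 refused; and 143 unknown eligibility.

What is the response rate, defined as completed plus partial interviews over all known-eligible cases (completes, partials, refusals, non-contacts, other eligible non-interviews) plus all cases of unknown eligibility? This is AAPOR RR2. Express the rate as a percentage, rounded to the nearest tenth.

Top = 454 + 45 = 499
Denominator = 454 + 45 + 401 + 104 + 30 + 143 = 1177
RR2 = 499 / 1177 = 0.4240

42.4%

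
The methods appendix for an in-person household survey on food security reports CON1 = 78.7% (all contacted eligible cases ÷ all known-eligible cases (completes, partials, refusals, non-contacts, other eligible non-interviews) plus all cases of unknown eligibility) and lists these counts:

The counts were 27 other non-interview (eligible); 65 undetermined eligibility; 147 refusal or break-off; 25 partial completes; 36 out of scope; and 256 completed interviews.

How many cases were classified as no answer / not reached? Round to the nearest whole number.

58

Top = 256 + 25 + 147 + 27 = 455
CON1 = 455 / D = 0.787
D = 455 / 0.787 = 578.1
Rest of base = 520
no answer / not reached = 578.1 − 520 ≈ 58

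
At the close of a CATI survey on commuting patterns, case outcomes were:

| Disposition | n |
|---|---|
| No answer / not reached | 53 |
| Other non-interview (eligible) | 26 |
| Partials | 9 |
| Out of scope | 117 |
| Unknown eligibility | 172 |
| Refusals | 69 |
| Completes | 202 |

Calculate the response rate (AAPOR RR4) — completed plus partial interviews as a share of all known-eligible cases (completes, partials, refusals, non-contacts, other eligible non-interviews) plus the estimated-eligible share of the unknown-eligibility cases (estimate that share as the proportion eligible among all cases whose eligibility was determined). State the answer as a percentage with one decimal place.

Top → 202 + 9 = 211
Determined eligible → 202 + 9 + 69 + 53 + 26 = 359
e = 359 / (359 + 117) = 359 / 476 = 0.7542
Eligible share of unknowns → 0.7542 × 172 = 129.72
Base → 359 + 129.72 = 488.72
RR4 = 211 / 488.72 = 0.4317

43.2%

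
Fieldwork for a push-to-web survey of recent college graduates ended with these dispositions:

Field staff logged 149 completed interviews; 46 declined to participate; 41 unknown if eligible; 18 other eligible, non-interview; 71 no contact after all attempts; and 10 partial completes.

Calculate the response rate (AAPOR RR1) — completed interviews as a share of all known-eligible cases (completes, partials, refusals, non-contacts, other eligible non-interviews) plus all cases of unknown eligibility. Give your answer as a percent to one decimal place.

44.5%

Num = 149
Denominator = 149 + 10 + 46 + 71 + 18 + 41 = 335
RR1 = 149 / 335 = 0.4448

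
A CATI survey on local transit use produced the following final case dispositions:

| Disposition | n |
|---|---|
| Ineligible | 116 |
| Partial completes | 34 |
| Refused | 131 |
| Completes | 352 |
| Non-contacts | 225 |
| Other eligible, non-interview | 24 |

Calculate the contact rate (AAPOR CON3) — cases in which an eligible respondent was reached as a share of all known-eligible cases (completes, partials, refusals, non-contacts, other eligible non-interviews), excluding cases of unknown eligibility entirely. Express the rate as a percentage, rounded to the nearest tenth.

70.6%

Num: 352 + 34 + 131 + 24 = 541
Denom: 352 + 34 + 131 + 225 + 24 = 766
CON3 = 541 / 766 = 0.7063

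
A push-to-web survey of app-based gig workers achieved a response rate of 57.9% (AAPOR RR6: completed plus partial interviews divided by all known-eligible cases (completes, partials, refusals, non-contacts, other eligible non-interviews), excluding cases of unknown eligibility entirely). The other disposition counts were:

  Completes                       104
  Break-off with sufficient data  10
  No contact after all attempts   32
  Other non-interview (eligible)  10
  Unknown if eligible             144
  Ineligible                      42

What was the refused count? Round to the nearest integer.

Numerator: 104 + 10 = 114
RR6 = 114 / D = 0.579
D = 114 / 0.579 = 196.9
Other denominator terms total 156
refused = 196.9 − 156 ≈ 41

41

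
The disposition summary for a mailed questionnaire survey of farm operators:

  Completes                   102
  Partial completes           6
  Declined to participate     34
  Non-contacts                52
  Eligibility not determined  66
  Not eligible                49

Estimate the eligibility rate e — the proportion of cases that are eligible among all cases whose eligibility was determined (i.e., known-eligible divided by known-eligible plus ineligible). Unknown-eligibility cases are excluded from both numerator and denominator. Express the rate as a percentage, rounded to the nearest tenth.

Eligible (known): 102 + 6 + 34 + 52 = 194
e = 194 / (194 + 49) = 194 / 243 = 0.7984

79.8%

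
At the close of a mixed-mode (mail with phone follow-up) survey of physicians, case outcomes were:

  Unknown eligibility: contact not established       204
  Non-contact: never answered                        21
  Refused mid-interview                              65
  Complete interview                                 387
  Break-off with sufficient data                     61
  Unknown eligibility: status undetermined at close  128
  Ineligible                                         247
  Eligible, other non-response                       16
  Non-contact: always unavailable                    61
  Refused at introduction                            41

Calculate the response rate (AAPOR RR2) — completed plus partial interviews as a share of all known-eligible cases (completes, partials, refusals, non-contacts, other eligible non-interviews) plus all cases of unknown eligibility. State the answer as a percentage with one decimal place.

Refusal or break-off = 41 + 65 = 106
No answer / not reached = 21 + 61 = 82
Undetermined eligibility = 204 + 128 = 332
Numerator → 387 + 61 = 448
Denom → 387 + 61 + 106 + 82 + 16 + 332 = 984
RR2 = 448 / 984 = 0.4553

45.5%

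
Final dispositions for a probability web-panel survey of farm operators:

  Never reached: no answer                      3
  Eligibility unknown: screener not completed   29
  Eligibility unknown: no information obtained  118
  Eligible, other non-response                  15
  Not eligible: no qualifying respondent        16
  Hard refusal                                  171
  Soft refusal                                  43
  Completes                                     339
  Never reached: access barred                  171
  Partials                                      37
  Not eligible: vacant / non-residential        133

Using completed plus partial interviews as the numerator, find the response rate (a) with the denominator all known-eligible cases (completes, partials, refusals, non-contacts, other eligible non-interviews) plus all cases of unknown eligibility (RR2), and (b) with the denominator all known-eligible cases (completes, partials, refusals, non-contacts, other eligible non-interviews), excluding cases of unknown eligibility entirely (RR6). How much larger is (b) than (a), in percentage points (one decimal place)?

Refusals = 171 + 43 = 214
Never reached = 3 + 171 = 174
Eligibility not determined = 29 + 118 = 147
Out of scope = 16 + 133 = 149
Num = 339 + 37 = 376
Base = 339 + 37 + 214 + 174 + 15 + 147 = 926
RR2 = 376 / 926 = 0.4060
Base = 339 + 37 + 214 + 174 + 15 = 779
RR6 = 376 / 779 = 0.4827
Difference = 48.27 − 40.60 = 7.67 percentage points

7.7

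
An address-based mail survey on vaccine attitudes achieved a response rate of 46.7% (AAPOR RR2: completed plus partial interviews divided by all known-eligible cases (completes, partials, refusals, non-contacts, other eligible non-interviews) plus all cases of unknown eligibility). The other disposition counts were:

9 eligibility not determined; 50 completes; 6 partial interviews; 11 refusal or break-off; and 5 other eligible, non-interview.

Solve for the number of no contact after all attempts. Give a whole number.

39

Top → 50 + 6 = 56
RR2 = 56 / D = 0.467
D = 56 / 0.467 = 119.9
Remaining denominator categories sum to 81
no contact after all attempts = 119.9 − 81 ≈ 39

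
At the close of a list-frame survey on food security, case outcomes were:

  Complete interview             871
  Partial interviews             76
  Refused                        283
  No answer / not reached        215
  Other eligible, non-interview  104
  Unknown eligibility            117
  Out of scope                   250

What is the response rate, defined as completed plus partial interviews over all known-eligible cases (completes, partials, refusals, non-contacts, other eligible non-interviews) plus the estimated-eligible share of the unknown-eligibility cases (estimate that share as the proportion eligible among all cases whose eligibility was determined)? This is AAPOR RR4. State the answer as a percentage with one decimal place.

57.4%

Top: 871 + 76 = 947
Eligible (known): 871 + 76 + 283 + 215 + 104 = 1549
e = 1549 / (1549 + 250) = 1549 / 1799 = 0.8610
Eligible share of unknowns: 0.8610 × 117 = 100.74
Denominator: 1549 + 100.74 = 1649.74
RR4 = 947 / 1649.74 = 0.5740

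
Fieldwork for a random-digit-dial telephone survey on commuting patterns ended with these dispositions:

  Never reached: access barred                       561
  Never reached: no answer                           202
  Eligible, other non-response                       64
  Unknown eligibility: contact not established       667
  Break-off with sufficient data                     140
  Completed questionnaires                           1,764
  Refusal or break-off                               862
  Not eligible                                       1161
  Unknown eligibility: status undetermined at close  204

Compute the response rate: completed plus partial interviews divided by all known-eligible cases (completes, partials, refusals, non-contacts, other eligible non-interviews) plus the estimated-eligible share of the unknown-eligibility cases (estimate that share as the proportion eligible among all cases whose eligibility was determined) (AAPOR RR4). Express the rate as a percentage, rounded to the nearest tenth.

44.8%

No answer / not reached = 202 + 561 = 763
Unknown eligibility = 667 + 204 = 871
Numerator: 1764 + 140 = 1904
Eligible (known): 1764 + 140 + 862 + 763 + 64 = 3593
e = 3593 / (3593 + 1161) = 3593 / 4754 = 0.7558
e × U: 0.7558 × 871 = 658.30
Denom: 3593 + 658.30 = 4251.30
RR4 = 1904 / 4251.30 = 0.4479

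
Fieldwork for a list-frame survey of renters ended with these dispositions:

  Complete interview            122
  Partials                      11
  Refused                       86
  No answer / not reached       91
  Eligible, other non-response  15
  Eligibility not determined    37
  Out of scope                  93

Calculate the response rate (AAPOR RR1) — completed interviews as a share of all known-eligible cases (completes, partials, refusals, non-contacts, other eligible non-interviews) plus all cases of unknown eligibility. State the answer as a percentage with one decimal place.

33.7%

Num → 122
Denominator → 122 + 11 + 86 + 91 + 15 + 37 = 362
RR1 = 122 / 362 = 0.3370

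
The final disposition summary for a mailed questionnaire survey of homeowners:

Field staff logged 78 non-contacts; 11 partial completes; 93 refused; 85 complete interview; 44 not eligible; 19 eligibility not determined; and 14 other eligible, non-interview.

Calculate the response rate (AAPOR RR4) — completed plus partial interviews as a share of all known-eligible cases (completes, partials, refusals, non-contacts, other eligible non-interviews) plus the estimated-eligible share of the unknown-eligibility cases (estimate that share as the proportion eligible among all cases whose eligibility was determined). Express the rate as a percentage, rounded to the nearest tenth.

32.3%

Top = 85 + 11 = 96
Eligible (known) = 85 + 11 + 93 + 78 + 14 = 281
e = 281 / (281 + 44) = 281 / 325 = 0.8646
Eligible share of unknowns = 0.8646 × 19 = 16.43
Base = 281 + 16.43 = 297.43
RR4 = 96 / 297.43 = 0.3228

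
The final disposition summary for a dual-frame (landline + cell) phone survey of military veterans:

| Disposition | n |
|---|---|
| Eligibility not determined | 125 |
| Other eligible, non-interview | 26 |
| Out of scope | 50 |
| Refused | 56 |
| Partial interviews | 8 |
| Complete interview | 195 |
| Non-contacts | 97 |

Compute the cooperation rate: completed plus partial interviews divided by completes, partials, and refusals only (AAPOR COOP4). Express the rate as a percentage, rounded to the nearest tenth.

78.4%

Num: 195 + 8 = 203
Base: 195 + 8 + 56 = 259
COOP4 = 203 / 259 = 0.7838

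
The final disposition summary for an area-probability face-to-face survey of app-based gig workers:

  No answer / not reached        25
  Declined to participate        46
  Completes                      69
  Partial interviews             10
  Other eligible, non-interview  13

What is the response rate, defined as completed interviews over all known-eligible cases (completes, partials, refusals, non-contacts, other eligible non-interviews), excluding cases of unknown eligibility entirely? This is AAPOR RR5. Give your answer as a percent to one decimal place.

42.3%

Num → 69
Base → 69 + 10 + 46 + 25 + 13 = 163
RR5 = 69 / 163 = 0.4233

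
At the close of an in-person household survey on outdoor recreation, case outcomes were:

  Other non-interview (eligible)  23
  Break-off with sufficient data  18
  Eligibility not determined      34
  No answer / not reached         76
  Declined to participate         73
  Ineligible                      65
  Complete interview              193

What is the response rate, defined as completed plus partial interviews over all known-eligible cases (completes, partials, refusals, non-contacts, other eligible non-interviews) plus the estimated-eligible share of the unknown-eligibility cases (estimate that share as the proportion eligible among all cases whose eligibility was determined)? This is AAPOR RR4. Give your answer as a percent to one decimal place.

51.2%

Top = 193 + 18 = 211
Eligible (known) = 193 + 18 + 73 + 76 + 23 = 383
e = 383 / (383 + 65) = 383 / 448 = 0.8549
Eligible share of unknowns = 0.8549 × 34 = 29.07
Denominator = 383 + 29.07 = 412.07
RR4 = 211 / 412.07 = 0.5120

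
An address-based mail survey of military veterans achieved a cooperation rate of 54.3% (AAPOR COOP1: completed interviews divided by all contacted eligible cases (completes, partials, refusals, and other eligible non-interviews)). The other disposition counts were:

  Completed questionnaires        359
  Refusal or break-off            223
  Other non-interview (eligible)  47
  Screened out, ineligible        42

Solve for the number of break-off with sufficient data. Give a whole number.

COOP1 = 359 / D = 0.543
D = 359 / 0.543 = 661.1
Other denominator terms total 629
break-off with sufficient data = 661.1 − 629 ≈ 32

32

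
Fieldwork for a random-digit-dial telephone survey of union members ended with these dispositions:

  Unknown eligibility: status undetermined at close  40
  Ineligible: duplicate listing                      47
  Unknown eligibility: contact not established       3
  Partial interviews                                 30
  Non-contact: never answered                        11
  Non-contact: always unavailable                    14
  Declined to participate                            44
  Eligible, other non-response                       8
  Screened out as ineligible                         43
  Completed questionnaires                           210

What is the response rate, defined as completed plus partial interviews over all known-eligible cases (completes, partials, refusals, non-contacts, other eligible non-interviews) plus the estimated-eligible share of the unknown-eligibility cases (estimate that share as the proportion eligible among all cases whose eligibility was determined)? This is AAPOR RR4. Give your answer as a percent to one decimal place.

68.5%

No answer / not reached = 11 + 14 = 25
Unknown if eligible = 3 + 40 = 43
Ineligible = 43 + 47 = 90
Top: 210 + 30 = 240
Eligible (known): 210 + 30 + 44 + 25 + 8 = 317
e = 317 / (317 + 90) = 317 / 407 = 0.7789
e × U: 0.7789 × 43 = 33.49
Denom: 317 + 33.49 = 350.49
RR4 = 240 / 350.49 = 0.6848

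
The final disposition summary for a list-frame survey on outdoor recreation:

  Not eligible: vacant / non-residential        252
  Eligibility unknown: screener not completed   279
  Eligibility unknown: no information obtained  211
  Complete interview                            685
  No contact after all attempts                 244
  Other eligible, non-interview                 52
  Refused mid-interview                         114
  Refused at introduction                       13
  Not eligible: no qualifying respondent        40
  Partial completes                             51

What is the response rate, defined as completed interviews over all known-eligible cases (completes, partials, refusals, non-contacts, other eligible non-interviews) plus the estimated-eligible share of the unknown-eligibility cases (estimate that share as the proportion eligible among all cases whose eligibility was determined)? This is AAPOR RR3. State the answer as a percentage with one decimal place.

44.2%

Refusal or break-off = 13 + 114 = 127
Undetermined eligibility = 279 + 211 = 490
Not eligible = 40 + 252 = 292
Numerator → 685
Known eligible → 685 + 51 + 127 + 244 + 52 = 1159
e = 1159 / (1159 + 292) = 1159 / 1451 = 0.7988
Eligible share of unknowns → 0.7988 × 490 = 391.41
Base → 1159 + 391.41 = 1550.41
RR3 = 685 / 1550.41 = 0.4418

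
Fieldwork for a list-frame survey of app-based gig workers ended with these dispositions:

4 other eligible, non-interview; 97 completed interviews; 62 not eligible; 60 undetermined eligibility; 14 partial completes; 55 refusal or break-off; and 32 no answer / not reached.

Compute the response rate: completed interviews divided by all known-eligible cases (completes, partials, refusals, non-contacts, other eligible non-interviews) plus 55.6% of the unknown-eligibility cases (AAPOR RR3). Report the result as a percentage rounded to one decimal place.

41.2%

Num = 97
Determined eligible = 97 + 14 + 55 + 32 + 4 = 202
e × U = 0.5560 × 60 = 33.36
Denominator = 202 + 33.36 = 235.36
RR3 = 97 / 235.36 = 0.4121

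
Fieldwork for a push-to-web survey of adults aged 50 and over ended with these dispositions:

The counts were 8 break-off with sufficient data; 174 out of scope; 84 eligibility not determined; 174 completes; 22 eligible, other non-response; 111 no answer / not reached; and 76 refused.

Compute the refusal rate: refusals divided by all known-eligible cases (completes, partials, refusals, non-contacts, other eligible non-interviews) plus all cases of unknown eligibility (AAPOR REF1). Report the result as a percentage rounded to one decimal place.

16.0%

Num = 76
Denom = 174 + 8 + 76 + 111 + 22 + 84 = 475
REF1 = 76 / 475 = 0.1600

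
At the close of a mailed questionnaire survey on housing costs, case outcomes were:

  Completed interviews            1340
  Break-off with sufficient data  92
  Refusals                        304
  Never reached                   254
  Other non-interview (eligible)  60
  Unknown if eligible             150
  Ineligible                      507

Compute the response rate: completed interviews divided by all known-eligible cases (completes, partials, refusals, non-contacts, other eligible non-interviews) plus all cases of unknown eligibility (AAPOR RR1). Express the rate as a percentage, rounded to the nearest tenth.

Top → 1340
Denominator → 1340 + 92 + 304 + 254 + 60 + 150 = 2200
RR1 = 1340 / 2200 = 0.6091

60.9%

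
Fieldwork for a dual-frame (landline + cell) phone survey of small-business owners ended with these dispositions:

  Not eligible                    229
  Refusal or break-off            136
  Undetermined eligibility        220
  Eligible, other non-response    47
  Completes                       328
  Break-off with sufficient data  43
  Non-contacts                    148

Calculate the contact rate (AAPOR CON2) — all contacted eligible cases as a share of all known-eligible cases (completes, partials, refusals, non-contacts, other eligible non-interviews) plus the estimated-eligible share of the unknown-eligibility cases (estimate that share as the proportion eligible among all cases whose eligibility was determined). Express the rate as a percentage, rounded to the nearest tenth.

Numerator → 328 + 43 + 136 + 47 = 554
Eligible (known) → 328 + 43 + 136 + 148 + 47 = 702
e = 702 / (702 + 229) = 702 / 931 = 0.7540
Eligible share of unknowns → 0.7540 × 220 = 165.88
Denominator → 702 + 165.88 = 867.88
CON2 = 554 / 867.88 = 0.6383

63.8%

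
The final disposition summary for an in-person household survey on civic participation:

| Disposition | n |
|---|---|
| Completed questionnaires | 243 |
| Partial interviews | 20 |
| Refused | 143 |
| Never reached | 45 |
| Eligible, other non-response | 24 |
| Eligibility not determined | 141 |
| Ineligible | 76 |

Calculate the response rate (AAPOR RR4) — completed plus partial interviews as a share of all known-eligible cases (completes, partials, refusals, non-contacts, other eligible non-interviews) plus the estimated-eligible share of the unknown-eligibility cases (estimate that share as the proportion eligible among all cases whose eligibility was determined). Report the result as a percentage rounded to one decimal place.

44.1%

Num → 243 + 20 = 263
Determined eligible → 243 + 20 + 143 + 45 + 24 = 475
e = 475 / (475 + 76) = 475 / 551 = 0.8621
Estimated eligible among unknowns → 0.8621 × 141 = 121.56
Denominator → 475 + 121.56 = 596.56
RR4 = 263 / 596.56 = 0.4409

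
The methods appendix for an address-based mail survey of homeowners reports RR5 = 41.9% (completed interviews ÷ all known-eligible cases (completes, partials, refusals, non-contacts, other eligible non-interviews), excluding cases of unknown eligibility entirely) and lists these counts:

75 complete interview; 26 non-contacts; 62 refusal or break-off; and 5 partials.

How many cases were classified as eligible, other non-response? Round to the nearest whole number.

RR5 = 75 / D = 0.419
D = 75 / 0.419 = 179.0
Rest of base = 168
eligible, other non-response = 179.0 − 168 ≈ 11

11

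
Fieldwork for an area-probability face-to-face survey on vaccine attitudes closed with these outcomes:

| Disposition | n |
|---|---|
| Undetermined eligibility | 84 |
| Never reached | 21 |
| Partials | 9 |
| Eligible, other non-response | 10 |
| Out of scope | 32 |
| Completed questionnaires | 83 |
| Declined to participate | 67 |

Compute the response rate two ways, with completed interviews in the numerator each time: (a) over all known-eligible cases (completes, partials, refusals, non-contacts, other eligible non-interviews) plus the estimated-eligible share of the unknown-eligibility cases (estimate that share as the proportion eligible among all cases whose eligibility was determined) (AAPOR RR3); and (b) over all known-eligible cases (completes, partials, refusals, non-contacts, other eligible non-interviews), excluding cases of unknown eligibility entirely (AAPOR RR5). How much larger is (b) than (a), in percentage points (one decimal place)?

Num → 83
Determined eligible → 83 + 9 + 67 + 21 + 10 = 190
e = 190 / (190 + 32) = 190 / 222 = 0.8559
Eligible share of unknowns → 0.8559 × 84 = 71.90
Denom → 190 + 71.90 = 261.90
RR3 = 83 / 261.90 = 0.3169
Denom → 83 + 9 + 67 + 21 + 10 = 190
RR5 = 83 / 190 = 0.4368
Difference = 43.68 − 31.69 = 11.99 percentage points

12.0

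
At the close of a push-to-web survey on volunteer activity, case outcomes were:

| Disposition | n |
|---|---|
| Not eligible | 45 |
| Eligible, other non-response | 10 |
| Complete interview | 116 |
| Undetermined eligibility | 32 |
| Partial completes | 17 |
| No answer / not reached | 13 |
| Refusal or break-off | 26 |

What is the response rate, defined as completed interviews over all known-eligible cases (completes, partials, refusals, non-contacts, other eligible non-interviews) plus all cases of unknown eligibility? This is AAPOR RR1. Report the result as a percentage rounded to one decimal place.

54.2%

Top: 116
Denom: 116 + 17 + 26 + 13 + 10 + 32 = 214
RR1 = 116 / 214 = 0.5421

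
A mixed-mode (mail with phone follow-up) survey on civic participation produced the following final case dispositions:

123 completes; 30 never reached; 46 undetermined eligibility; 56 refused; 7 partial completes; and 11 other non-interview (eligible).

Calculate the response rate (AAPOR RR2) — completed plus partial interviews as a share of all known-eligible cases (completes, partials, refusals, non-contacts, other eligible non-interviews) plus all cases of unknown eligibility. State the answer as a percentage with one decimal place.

47.6%

Numerator: 123 + 7 = 130
Denom: 123 + 7 + 56 + 30 + 11 + 46 = 273
RR2 = 130 / 273 = 0.4762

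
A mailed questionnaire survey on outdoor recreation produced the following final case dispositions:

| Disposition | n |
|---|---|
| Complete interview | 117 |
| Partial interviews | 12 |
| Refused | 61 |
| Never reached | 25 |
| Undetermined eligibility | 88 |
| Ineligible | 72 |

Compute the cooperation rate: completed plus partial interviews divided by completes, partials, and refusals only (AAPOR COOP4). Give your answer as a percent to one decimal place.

67.9%

Num → 117 + 12 = 129
Base → 117 + 12 + 61 = 190
COOP4 = 129 / 190 = 0.6789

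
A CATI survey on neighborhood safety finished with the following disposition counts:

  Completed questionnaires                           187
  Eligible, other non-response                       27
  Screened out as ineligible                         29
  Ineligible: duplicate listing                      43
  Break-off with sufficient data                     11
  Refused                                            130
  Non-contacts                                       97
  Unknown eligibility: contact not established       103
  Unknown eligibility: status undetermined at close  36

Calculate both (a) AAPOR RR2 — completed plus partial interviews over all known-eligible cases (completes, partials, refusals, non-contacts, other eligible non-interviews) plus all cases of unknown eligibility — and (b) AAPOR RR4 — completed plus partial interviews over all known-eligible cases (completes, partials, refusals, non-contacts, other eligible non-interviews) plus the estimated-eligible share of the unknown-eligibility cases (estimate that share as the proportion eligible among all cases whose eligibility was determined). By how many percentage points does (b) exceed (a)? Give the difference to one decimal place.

Eligibility not determined = 103 + 36 = 139
Not eligible = 29 + 43 = 72
Top = 187 + 11 = 198
Denom = 187 + 11 + 130 + 97 + 27 + 139 = 591
RR2 = 198 / 591 = 0.3350
Eligible (known) = 187 + 11 + 130 + 97 + 27 = 452
e = 452 / (452 + 72) = 452 / 524 = 0.8626
Eligible share of unknowns = 0.8626 × 139 = 119.90
Denom = 452 + 119.90 = 571.90
RR4 = 198 / 571.90 = 0.3462
Difference = 34.62 − 33.50 = 1.12 percentage points

1.1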